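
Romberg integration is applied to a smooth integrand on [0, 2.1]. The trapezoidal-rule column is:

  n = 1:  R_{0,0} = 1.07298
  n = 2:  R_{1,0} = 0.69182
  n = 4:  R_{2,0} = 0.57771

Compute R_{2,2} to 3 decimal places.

0.538

Richardson extrapolation on the trapezoidal column (denominator 4−1=3):
R_{1,1} = (4·0.69182 − 1.07298) / 3 = 0.56477
R_{2,1} = (4·0.57771 − 0.69182) / 3 = 0.53967
R_{2,2} = 0.53967 + (0.53967 − 0.56477)/15 = 0.53800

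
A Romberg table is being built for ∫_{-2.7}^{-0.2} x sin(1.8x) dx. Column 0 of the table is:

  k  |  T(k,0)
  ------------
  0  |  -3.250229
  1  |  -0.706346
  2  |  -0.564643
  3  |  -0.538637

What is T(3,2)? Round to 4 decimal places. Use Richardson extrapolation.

Richardson extrapolation on the trapezoidal column (denominator 4−1=3):
T(2,1) = (4·(-0.564643) − (-0.706346)) / 3 = -0.517409
T(3,1) = (4·(-0.538637) − (-0.564643)) / 3 = -0.529968
T(3,2) = -0.529968 + (-0.529968 − (-0.517409))/15 = -0.530805

-0.5308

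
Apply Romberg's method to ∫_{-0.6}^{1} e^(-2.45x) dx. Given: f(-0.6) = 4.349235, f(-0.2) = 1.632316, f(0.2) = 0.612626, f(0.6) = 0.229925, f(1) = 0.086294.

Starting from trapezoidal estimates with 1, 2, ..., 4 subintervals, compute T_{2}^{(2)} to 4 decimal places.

T_{0}^{(0)} (trapezoid, 1 panel, h=1.6000): 3.548423
T_{1}^{(0)} (trapezoid, 2 panels, h=0.8000): 2.264312
T_{2}^{(0)} (trapezoid, 4 panels, h=0.4000): 1.877053
T_{1}^{(1)} = 2.264312 + (2.264312 − 3.548423)/3 = 1.836275
T_{2}^{(1)} = 1.877053 + (1.877053 − 2.264312)/3 = 1.747967
T_{2}^{(2)} = 1.747967 + (1.747967 − 1.836275)/15 = 1.742080

1.7421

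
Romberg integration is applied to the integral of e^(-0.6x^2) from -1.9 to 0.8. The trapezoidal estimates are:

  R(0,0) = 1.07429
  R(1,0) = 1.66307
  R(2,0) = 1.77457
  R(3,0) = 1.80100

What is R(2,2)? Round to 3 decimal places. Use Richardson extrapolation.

Richardson extrapolation on the trapezoidal column (denominator 4−1=3):
R(1,1) = 1.66307 + (1.66307 − 1.07429)/3 = 1.85933
R(2,1) = 1.77457 + (1.77457 − 1.66307)/3 = 1.81174
R(2,2) = (16·1.81174 − 1.85933) / 15 = 1.80857

1.809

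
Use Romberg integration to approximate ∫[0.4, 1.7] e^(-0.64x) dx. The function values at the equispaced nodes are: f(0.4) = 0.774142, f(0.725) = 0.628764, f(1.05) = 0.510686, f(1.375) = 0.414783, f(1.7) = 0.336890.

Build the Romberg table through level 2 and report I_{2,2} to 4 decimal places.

0.6832

I_{0,0} (trapezoid, 1 panel, h=1.3000): 0.722171
I_{1,0} (trapezoid, 2 panels, h=0.6500): 0.693031
I_{2,0} (trapezoid, 4 panels, h=0.3250): 0.685668
I_{1,1} = 0.693031 + (0.693031 − 0.722171)/3 = 0.683318
I_{2,1} = 0.685668 + (0.685668 − 0.693031)/3 = 0.683214
I_{2,2} = 0.683214 + (0.683214 − 0.683318)/15 = 0.683207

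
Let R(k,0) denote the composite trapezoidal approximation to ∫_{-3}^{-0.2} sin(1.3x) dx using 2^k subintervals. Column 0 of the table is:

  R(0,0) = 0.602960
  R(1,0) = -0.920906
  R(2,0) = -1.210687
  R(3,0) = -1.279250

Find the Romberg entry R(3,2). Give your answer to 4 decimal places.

R(2,1) = -1.210687 + (-1.210687 − (-0.920906))/3 = -1.307281
R(3,1) = (4·(-1.279250) − (-1.210687)) / 3 = -1.302104
R(3,2) = (16·(-1.302104) − (-1.307281)) / 15 = -1.301759
(Column j=1 coincides with Simpson's rule on the same nodes.)

-1.3018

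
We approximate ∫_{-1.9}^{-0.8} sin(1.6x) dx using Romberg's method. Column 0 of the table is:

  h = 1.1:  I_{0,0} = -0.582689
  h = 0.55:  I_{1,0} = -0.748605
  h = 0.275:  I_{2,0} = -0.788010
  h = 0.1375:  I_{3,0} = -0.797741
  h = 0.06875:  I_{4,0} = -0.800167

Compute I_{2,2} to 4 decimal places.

Richardson extrapolation on the trapezoidal column (denominator 4−1=3):
I_{1,1} = -0.748605 + (-0.748605 − (-0.582689))/3 = -0.803910
I_{2,1} = (4·(-0.788010) − (-0.748605)) / 3 = -0.801145
I_{2,2} = -0.801145 + (-0.801145 − (-0.803910))/15 = -0.800961

-0.8010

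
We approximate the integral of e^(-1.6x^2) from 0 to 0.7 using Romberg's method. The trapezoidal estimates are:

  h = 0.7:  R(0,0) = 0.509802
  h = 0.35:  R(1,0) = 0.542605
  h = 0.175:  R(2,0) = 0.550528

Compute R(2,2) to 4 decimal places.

0.5531

Richardson extrapolation on the trapezoidal column (denominator 4−1=3):
R(1,1) = (4·0.542605 − 0.509802) / 3 = 0.553539
R(2,1) = 0.550528 + (0.550528 − 0.542605)/3 = 0.553169
R(2,2) = 0.553169 + (0.553169 − 0.553539)/15 = 0.553144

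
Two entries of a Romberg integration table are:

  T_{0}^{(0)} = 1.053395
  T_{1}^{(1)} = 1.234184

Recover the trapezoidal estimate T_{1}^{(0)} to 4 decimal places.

1.1890

From T_{1}^{(1)} = (4·T_{1}^{(0)} − T_{0}^{(0)})/3, solve for T_{1}^{(0)}:
4·T_{1}^{(0)} = 3·1.234184 + 1.053395 = 4.755947
T_{1}^{(0)} = 1.188987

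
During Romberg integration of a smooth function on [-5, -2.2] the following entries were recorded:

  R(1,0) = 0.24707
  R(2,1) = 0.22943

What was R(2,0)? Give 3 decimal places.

From R(2,1) = (4·R(2,0) − R(1,0))/3, solve for R(2,0):
4·R(2,0) = 3·0.22943 + 0.24707 = 0.93536
R(2,0) = 0.23384

0.234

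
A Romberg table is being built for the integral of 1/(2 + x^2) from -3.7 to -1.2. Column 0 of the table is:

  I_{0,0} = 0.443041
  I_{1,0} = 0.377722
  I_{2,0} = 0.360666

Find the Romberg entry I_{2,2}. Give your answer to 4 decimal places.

Richardson extrapolation on the trapezoidal column (denominator 4−1=3):
I_{1,1} = 0.377722 + (0.377722 − 0.443041)/3 = 0.355949
I_{2,1} = 0.360666 + (0.360666 − 0.377722)/3 = 0.354981
I_{2,2} = 0.354981 + (0.354981 − 0.355949)/15 = 0.354916

0.3549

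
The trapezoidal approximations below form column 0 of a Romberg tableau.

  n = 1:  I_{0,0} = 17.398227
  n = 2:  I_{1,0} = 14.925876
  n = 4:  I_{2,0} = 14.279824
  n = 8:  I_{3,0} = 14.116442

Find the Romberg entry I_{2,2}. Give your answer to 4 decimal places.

Richardson extrapolation on the trapezoidal column (denominator 4−1=3):
I_{1,1} = (4·14.925876 − 17.398227) / 3 = 14.101759
I_{2,1} = (4·14.279824 − 14.925876) / 3 = 14.064473
I_{2,2} = 14.064473 + (14.064473 − 14.101759)/15 = 14.061987

14.0620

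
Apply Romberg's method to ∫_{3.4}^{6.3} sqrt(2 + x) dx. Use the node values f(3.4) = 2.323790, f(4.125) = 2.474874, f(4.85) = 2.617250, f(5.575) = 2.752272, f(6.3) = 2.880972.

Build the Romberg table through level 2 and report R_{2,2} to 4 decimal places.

7.5757

R_{0,0} (trapezoid, 1 panel, h=2.9000): 7.546905
R_{1,0} (trapezoid, 2 panels, h=1.4500): 7.568465
R_{2,0} (trapezoid, 4 panels, h=0.7250): 7.573913
R_{1,1} = 7.568465 + (7.568465 − 7.546905)/3 = 7.575652
R_{2,1} = 7.573913 + (7.573913 − 7.568465)/3 = 7.575729
R_{2,2} = 7.575729 + (7.575729 − 7.575652)/15 = 7.575734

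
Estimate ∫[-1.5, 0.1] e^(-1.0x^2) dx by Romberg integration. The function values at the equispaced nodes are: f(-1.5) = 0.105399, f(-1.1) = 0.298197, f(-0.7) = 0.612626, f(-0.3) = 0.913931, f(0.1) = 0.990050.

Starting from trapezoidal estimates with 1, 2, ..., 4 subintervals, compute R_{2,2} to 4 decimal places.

R_{0,0} (trapezoid, 1 panel, h=1.6000): 0.876359
R_{1,0} (trapezoid, 2 panels, h=0.8000): 0.928280
R_{2,0} (trapezoid, 4 panels, h=0.4000): 0.948991
R_{1,1} = 0.928280 + (0.928280 − 0.876359)/3 = 0.945587
R_{2,1} = 0.948991 + (0.948991 − 0.928280)/3 = 0.955895
R_{2,2} = 0.955895 + (0.955895 − 0.945587)/15 = 0.956582

0.9566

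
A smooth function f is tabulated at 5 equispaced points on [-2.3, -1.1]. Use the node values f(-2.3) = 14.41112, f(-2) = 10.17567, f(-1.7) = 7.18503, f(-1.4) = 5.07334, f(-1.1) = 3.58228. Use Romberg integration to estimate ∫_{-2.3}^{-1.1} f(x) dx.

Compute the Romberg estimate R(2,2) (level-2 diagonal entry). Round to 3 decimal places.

9.335

R(0,0) (trapezoid, 1 panel, h=1.2000): 10.79604
R(1,0) (trapezoid, 2 panels, h=0.6000): 9.70904
R(2,0) (trapezoid, 4 panels, h=0.3000): 9.42922
R(1,1) = 9.70904 + (9.70904 − 10.79604)/3 = 9.34671
R(2,1) = 9.42922 + (9.42922 − 9.70904)/3 = 9.33595
R(2,2) = 9.33595 + (9.33595 − 9.34671)/15 = 9.33523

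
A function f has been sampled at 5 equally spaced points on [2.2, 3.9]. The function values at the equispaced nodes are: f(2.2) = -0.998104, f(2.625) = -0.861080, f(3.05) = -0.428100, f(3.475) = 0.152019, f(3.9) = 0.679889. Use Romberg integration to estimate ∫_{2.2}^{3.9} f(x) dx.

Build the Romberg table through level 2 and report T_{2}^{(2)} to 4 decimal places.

T_{0}^{(0)} (trapezoid, 1 panel, h=1.7000): -0.270483
T_{1}^{(0)} (trapezoid, 2 panels, h=0.8500): -0.499126
T_{2}^{(0)} (trapezoid, 4 panels, h=0.4250): -0.550914
T_{1}^{(1)} = -0.499126 + (-0.499126 − (-0.270483))/3 = -0.575340
T_{2}^{(1)} = -0.550914 + (-0.550914 − (-0.499126))/3 = -0.568177
T_{2}^{(2)} = -0.568177 + (-0.568177 − (-0.575340))/15 = -0.567699

-0.5677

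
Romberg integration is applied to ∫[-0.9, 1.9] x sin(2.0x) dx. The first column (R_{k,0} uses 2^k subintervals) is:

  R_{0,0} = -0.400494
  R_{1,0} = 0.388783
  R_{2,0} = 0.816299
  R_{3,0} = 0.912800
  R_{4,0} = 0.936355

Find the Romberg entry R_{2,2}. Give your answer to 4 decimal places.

Richardson extrapolation on the trapezoidal column (denominator 4−1=3):
R_{1,1} = 0.388783 + (0.388783 − (-0.400494))/3 = 0.651875
R_{2,1} = 0.816299 + (0.816299 − 0.388783)/3 = 0.958804
R_{2,2} = 0.958804 + (0.958804 − 0.651875)/15 = 0.979266
(Column j=1 coincides with Simpson's rule on the same nodes.)

0.9793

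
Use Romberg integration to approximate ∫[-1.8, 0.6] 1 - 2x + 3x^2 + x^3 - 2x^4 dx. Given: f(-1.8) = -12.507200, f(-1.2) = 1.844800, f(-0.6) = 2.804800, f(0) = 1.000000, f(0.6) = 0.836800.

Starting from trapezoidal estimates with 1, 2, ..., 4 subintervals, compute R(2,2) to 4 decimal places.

R(0,0) (trapezoid, 1 panel, h=2.4000): -14.004480
R(1,0) (trapezoid, 2 panels, h=1.2000): -3.636480
R(2,0) (trapezoid, 4 panels, h=0.6000): -0.111360
R(1,1) = -3.636480 + (-3.636480 − (-14.004480))/3 = -0.180480
R(2,1) = -0.111360 + (-0.111360 − (-3.636480))/3 = 1.063680
R(2,2) = 1.063680 + (1.063680 − (-0.180480))/15 = 1.146624

1.1466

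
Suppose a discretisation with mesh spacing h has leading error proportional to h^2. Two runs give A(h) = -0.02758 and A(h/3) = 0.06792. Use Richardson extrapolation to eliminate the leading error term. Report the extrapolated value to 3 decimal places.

The leading error scales as h^2; refining by a factor of 3 reduces it by 3^2 = 9.
Extrapolated value = (9·A(h/3) − A(h)) / (9 − 1)
= (9·0.06792 − (-0.02758)) / 8
= 0.63886 / 8 = 0.07986

0.080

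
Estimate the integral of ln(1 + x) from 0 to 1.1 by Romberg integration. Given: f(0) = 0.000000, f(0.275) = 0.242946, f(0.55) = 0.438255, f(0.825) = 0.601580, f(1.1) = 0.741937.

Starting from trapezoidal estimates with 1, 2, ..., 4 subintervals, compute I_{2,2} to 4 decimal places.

I_{0,0} (trapezoid, 1 panel, h=1.1000): 0.408065
I_{1,0} (trapezoid, 2 panels, h=0.5500): 0.445073
I_{2,0} (trapezoid, 4 panels, h=0.2750): 0.454781
I_{1,1} = 0.445073 + (0.445073 − 0.408065)/3 = 0.457409
I_{2,1} = 0.454781 + (0.454781 − 0.445073)/3 = 0.458017
I_{2,2} = 0.458017 + (0.458017 − 0.457409)/15 = 0.458058

0.4581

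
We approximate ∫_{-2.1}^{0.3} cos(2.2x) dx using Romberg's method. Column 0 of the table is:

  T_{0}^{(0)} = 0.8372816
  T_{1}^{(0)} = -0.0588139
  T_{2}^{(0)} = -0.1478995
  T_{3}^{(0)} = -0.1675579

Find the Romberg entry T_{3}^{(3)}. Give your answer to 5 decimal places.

T_{1}^{(1)} = -0.0588139 + (-0.0588139 − 0.8372816)/3 = -0.3575124
T_{2}^{(1)} = (4·(-0.1478995) − (-0.0588139)) / 3 = -0.1775947
T_{3}^{(1)} = (4·(-0.1675579) − (-0.1478995)) / 3 = -0.1741107
T_{2}^{(2)} = -0.1775947 + (-0.1775947 − (-0.3575124))/15 = -0.1656002
T_{3}^{(2)} = (16·(-0.1741107) − (-0.1775947)) / 15 = -0.1738784
T_{3}^{(3)} = (64·(-0.1738784) − (-0.1656002)) / 63 = -0.1740098
(Column j=1 coincides with Simpson's rule on the same nodes.)

-0.17401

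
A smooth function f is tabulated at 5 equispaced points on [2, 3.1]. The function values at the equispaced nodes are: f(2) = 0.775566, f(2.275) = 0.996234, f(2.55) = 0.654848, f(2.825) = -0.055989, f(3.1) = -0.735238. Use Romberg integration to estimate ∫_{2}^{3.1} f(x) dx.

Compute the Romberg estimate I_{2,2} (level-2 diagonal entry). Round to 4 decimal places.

I_{0,0} (trapezoid, 1 panel, h=1.1000): 0.022180
I_{1,0} (trapezoid, 2 panels, h=0.5500): 0.371257
I_{2,0} (trapezoid, 4 panels, h=0.2750): 0.444196
I_{1,1} = 0.371257 + (0.371257 − 0.022180)/3 = 0.487616
I_{2,1} = 0.444196 + (0.444196 − 0.371257)/3 = 0.468509
I_{2,2} = 0.468509 + (0.468509 − 0.487616)/15 = 0.467235

0.4672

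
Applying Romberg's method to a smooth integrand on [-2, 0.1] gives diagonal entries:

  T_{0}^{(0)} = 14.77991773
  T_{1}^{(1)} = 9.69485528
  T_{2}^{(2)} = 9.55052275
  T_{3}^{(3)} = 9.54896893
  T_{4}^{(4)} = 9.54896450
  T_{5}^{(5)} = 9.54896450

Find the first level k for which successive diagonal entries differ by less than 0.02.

|T_{1}^{(1)} − T_{0}^{(0)}| = 5.08506245 ≥ 0.02
|T_{2}^{(2)} − T_{1}^{(1)}| = 0.14433253 ≥ 0.02
|T_{3}^{(3)} − T_{2}^{(2)}| = 0.00155382 < 0.02

k = 3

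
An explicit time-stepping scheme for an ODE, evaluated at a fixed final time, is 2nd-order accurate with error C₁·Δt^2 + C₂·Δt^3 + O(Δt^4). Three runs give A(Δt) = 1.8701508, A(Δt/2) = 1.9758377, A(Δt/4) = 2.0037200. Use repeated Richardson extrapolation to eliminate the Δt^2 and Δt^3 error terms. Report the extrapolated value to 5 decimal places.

2.01329

First eliminate the Δt^2 term (factor 2^2 = 4):
  B₁ = (4·1.9758377 − 1.8701508)/3 = 2.0110667
  B₂ = (4·2.0037200 − 1.9758377)/3 = 2.0130141
Then eliminate the Δt^3 term (factor 2^3 = 8):
  (8·2.0130141 − 2.0110667)/7 = 2.0132923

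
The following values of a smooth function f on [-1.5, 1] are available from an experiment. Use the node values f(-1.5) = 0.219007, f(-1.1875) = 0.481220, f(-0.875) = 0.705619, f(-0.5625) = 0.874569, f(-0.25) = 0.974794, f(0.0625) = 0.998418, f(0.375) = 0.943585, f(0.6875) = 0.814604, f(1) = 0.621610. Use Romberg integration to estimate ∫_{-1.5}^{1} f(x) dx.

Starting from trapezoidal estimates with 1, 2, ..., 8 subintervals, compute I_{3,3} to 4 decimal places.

I_{0,0} (trapezoid, 1 panel, h=2.5000): 1.050771
I_{1,0} (trapezoid, 2 panels, h=1.2500): 1.743878
I_{2,0} (trapezoid, 4 panels, h=0.6250): 1.902692
I_{3,0} (trapezoid, 8 panels, h=0.3125): 1.941599
I_{1,1} = 1.743878 + (1.743878 − 1.050771)/3 = 1.974914
I_{2,1} = 1.902692 + (1.902692 − 1.743878)/3 = 1.955630
I_{3,1} = 1.941599 + (1.941599 − 1.902692)/3 = 1.954568
I_{2,2} = 1.955630 + (1.955630 − 1.974914)/15 = 1.954344
I_{3,2} = 1.954568 + (1.954568 − 1.955630)/15 = 1.954497
I_{3,3} = 1.954497 + (1.954497 − 1.954344)/63 = 1.954499

1.9545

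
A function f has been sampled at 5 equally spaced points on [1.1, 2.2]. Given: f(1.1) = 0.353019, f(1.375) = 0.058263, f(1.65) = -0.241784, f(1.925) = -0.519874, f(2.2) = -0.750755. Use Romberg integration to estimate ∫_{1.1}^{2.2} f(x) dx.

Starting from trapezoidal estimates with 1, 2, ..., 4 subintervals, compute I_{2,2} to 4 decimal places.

I_{0,0} (trapezoid, 1 panel, h=1.1000): -0.218755
I_{1,0} (trapezoid, 2 panels, h=0.5500): -0.242359
I_{2,0} (trapezoid, 4 panels, h=0.2750): -0.248122
I_{1,1} = -0.242359 + (-0.242359 − (-0.218755))/3 = -0.250227
I_{2,1} = -0.248122 + (-0.248122 − (-0.242359))/3 = -0.250043
I_{2,2} = -0.250043 + (-0.250043 − (-0.250227))/15 = -0.250031

-0.2500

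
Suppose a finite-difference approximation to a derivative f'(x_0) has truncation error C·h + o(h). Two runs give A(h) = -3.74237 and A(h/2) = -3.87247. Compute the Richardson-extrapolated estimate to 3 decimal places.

-4.003

Extrapolated value = (2·A(h/2) − A(h)) / (2 − 1)
= (2·(-3.87247) − (-3.74237)) / 1
= -4.00257 / 1 = -4.00257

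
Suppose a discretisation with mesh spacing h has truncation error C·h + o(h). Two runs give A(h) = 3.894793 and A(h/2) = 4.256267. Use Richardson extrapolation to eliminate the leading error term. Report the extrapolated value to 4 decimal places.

Extrapolated value = (2·A(h/2) − A(h)) / (2 − 1)
= (2·4.256267 − 3.894793) / 1
= 4.617741 / 1 = 4.617741

4.6177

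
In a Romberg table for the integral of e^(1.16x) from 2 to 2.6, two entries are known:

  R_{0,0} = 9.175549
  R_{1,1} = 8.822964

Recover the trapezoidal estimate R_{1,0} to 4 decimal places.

8.9111

From R_{1,1} = (4·R_{1,0} − R_{0,0})/3, solve for R_{1,0}:
4·R_{1,0} = 3·8.822964 + 9.175549 = 35.644441
R_{1,0} = 8.911110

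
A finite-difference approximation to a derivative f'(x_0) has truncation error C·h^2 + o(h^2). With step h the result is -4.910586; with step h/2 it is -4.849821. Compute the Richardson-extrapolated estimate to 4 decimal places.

The leading error scales as h^2; refining by a factor of 2 reduces it by 2^2 = 4.
Extrapolated value = (4·A(h/2) − A(h)) / (4 − 1)
= (4·(-4.849821) − (-4.910586)) / 3
= -14.488698 / 3 = -4.829566

-4.8296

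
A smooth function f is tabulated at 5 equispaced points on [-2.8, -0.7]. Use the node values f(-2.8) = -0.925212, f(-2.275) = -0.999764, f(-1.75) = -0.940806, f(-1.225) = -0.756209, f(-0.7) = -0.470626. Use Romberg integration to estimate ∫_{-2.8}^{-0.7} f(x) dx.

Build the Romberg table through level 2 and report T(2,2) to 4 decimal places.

T(0,0) (trapezoid, 1 panel, h=2.1000): -1.465630
T(1,0) (trapezoid, 2 panels, h=1.0500): -1.720661
T(2,0) (trapezoid, 4 panels, h=0.5250): -1.782216
T(1,1) = -1.720661 + (-1.720661 − (-1.465630))/3 = -1.805671
T(2,1) = -1.782216 + (-1.782216 − (-1.720661))/3 = -1.802734
T(2,2) = -1.802734 + (-1.802734 − (-1.805671))/15 = -1.802538

-1.8025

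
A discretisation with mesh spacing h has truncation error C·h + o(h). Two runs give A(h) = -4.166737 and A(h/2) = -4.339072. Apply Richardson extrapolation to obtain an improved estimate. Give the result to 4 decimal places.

The leading error scales as h; refining by a factor of 2 reduces it by 2^1 = 2.
Extrapolated value = (2·A(h/2) − A(h)) / (2 − 1)
= (2·(-4.339072) − (-4.166737)) / 1
= -4.511407 / 1 = -4.511407

-4.5114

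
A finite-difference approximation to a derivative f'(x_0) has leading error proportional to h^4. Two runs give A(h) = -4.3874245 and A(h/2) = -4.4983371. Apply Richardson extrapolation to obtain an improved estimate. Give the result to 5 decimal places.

-4.50573

The leading error scales as h^4; refining by a factor of 2 reduces it by 2^4 = 16.
Extrapolated value = (16·A(h/2) − A(h)) / (16 − 1)
= (16·(-4.4983371) − (-4.3874245)) / 15
= -67.5859691 / 15 = -4.5057313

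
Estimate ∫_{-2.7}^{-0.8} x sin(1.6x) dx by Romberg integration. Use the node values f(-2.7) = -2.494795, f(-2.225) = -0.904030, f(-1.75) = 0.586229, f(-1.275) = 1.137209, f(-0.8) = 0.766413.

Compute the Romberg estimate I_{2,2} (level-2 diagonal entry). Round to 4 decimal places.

I_{0,0} (trapezoid, 1 panel, h=1.9000): -1.641963
I_{1,0} (trapezoid, 2 panels, h=0.9500): -0.264064
I_{2,0} (trapezoid, 4 panels, h=0.4750): -0.021272
I_{1,1} = -0.264064 + (-0.264064 − (-1.641963))/3 = 0.195236
I_{2,1} = -0.021272 + (-0.021272 − (-0.264064))/3 = 0.059659
I_{2,2} = 0.059659 + (0.059659 − 0.195236)/15 = 0.050621

0.0506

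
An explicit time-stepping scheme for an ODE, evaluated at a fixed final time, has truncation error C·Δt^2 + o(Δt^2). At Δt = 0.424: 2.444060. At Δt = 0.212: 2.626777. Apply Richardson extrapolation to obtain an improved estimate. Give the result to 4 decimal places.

The leading error scales as Δt^2; refining by a factor of 2 reduces it by 2^2 = 4.
Extrapolated value = (4·A(Δt/2) − A(Δt)) / (4 − 1)
= (4·2.626777 − 2.444060) / 3
= 8.063048 / 3 = 2.687683

2.6877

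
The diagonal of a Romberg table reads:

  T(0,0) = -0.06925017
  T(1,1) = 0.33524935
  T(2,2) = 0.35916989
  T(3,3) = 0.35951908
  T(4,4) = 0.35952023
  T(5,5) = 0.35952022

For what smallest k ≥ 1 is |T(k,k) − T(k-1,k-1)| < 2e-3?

k = 3

|T(1,1) − T(0,0)| = 0.40449952 ≥ 2e-3
|T(2,2) − T(1,1)| = 0.02392054 ≥ 2e-3
|T(3,3) − T(2,2)| = 0.00034919 < 2e-3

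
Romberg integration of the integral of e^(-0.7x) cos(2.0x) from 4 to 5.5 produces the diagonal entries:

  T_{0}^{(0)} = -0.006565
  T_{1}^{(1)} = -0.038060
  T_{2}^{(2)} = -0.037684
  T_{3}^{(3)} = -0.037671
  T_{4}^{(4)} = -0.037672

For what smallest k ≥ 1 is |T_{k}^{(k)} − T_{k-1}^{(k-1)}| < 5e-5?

k = 3

|T_{1}^{(1)} − T_{0}^{(0)}| = 0.031495 ≥ 5e-5
|T_{2}^{(2)} − T_{1}^{(1)}| = 0.000376 ≥ 5e-5
|T_{3}^{(3)} − T_{2}^{(2)}| = 0.000013 < 5e-5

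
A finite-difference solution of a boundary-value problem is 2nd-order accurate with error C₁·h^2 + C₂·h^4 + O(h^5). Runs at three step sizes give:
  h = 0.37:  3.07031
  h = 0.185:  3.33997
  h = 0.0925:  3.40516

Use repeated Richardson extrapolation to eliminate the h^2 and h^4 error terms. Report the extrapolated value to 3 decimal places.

3.427

First eliminate the h^2 term (factor 2^2 = 4):
  B₁ = (4·3.33997 − 3.07031)/3 = 3.42986
  B₂ = (4·3.40516 − 3.33997)/3 = 3.42689
Then eliminate the h^4 term (factor 2^4 = 16):
  (16·3.42689 − 3.42986)/15 = 3.42669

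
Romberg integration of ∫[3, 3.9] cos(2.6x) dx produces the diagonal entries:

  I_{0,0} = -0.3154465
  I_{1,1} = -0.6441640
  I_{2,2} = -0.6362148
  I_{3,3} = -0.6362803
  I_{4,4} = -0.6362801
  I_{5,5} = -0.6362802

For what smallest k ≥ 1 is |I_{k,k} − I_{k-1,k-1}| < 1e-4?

|I_{1,1} − I_{0,0}| = 0.3287175 ≥ 1e-4
|I_{2,2} − I_{1,1}| = 0.0079492 ≥ 1e-4
|I_{3,3} − I_{2,2}| = 0.0000655 < 1e-4

k = 3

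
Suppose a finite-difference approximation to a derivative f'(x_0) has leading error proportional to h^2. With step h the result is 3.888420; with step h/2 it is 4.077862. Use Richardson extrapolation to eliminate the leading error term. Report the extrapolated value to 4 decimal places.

4.1410

Extrapolated value = (4·A(h/2) − A(h)) / (4 − 1)
= (4·4.077862 − 3.888420) / 3
= 12.423028 / 3 = 4.141009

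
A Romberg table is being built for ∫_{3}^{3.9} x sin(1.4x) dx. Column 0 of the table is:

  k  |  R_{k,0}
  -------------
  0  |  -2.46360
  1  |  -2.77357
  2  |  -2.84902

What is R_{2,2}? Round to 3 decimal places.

-2.874

Richardson extrapolation on the trapezoidal column (denominator 4−1=3):
R_{1,1} = (4·(-2.77357) − (-2.46360)) / 3 = -2.87689
R_{2,1} = (4·(-2.84902) − (-2.77357)) / 3 = -2.87417
R_{2,2} = -2.87417 + (-2.87417 − (-2.87689))/15 = -2.87399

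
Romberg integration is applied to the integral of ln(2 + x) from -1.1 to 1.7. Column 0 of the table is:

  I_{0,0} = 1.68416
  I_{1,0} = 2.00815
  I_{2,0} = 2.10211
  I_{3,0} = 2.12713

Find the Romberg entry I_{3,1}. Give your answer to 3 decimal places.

I_{3,1} = 2.12713 + (2.12713 − 2.10211)/3 = 2.13547
(Column j=1 coincides with Simpson's rule on the same nodes.)

2.135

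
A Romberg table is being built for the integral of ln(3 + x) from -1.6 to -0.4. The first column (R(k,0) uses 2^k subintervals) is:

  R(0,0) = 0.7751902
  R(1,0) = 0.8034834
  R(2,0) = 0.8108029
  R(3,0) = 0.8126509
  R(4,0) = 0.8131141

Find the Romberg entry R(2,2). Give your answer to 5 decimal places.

0.81326

Richardson extrapolation on the trapezoidal column (denominator 4−1=3):
R(1,1) = 0.8034834 + (0.8034834 − 0.7751902)/3 = 0.8129145
R(2,1) = 0.8108029 + (0.8108029 − 0.8034834)/3 = 0.8132427
R(2,2) = 0.8132427 + (0.8132427 − 0.8129145)/15 = 0.8132646
(Column j=1 coincides with Simpson's rule on the same nodes.)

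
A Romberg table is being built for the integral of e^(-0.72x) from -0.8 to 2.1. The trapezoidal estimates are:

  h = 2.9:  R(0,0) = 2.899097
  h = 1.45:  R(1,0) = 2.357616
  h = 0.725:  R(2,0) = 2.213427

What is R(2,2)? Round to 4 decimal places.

2.1646

Richardson extrapolation on the trapezoidal column (denominator 4−1=3):
R(1,1) = (4·2.357616 − 2.899097) / 3 = 2.177122
R(2,1) = 2.213427 + (2.213427 − 2.357616)/3 = 2.165364
R(2,2) = (16·2.165364 − 2.177122) / 15 = 2.164580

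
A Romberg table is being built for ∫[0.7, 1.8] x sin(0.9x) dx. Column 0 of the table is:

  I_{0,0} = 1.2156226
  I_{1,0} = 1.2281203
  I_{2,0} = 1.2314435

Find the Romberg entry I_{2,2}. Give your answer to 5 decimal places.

I_{1,1} = (4·1.2281203 − 1.2156226) / 3 = 1.2322862
I_{2,1} = 1.2314435 + (1.2314435 − 1.2281203)/3 = 1.2325512
I_{2,2} = (16·1.2325512 − 1.2322862) / 15 = 1.2325689

1.23257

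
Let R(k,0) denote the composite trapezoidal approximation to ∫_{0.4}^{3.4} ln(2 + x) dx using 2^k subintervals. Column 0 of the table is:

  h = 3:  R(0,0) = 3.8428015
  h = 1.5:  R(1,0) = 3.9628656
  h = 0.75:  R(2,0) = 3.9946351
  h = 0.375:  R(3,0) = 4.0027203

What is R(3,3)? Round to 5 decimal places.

4.00543

Richardson extrapolation on the trapezoidal column (denominator 4−1=3):
R(1,1) = (4·3.9628656 − 3.8428015) / 3 = 4.0028870
R(2,1) = 3.9946351 + (3.9946351 − 3.9628656)/3 = 4.0052249
R(3,1) = (4·4.0027203 − 3.9946351) / 3 = 4.0054154
R(2,2) = 4.0052249 + (4.0052249 − 4.0028870)/15 = 4.0053808
R(3,2) = 4.0054154 + (4.0054154 − 4.0052249)/15 = 4.0054281
R(3,3) = (64·4.0054281 − 4.0053808) / 63 = 4.0054289
(Column j=1 coincides with Simpson's rule on the same nodes.)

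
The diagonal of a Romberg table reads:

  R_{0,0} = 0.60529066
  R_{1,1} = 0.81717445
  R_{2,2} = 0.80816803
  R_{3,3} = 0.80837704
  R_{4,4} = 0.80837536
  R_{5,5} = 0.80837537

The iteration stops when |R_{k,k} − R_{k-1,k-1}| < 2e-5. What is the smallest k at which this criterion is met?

k = 4

|R_{1,1} − R_{0,0}| = 0.21188379 ≥ 2e-5
|R_{2,2} − R_{1,1}| = 0.00900642 ≥ 2e-5
|R_{3,3} − R_{2,2}| = 0.00020901 ≥ 2e-5
|R_{4,4} − R_{3,3}| = 0.00000168 < 2e-5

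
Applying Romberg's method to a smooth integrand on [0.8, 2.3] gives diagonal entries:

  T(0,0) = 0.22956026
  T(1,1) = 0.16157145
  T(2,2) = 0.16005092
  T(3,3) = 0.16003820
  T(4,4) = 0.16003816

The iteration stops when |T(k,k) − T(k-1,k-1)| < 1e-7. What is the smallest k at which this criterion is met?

|T(1,1) − T(0,0)| = 0.06798881 ≥ 1e-7
|T(2,2) − T(1,1)| = 0.00152053 ≥ 1e-7
|T(3,3) − T(2,2)| = 0.00001272 ≥ 1e-7
|T(4,4) − T(3,3)| = 0.00000004 < 1e-7

k = 4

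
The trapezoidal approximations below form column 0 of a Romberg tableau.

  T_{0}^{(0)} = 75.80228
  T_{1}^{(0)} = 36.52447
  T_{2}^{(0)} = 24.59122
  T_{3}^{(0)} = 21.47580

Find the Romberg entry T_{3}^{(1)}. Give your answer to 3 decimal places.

20.437

T_{3}^{(1)} = 21.47580 + (21.47580 − 24.59122)/3 = 20.43733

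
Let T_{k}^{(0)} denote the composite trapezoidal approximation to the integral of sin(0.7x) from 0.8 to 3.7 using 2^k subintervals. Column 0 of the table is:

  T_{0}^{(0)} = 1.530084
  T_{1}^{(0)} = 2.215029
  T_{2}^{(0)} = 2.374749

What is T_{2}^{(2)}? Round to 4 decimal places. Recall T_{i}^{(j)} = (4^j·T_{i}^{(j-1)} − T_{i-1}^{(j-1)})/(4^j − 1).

Richardson extrapolation on the trapezoidal column (denominator 4−1=3):
T_{1}^{(1)} = (4·2.215029 − 1.530084) / 3 = 2.443344
T_{2}^{(1)} = (4·2.374749 − 2.215029) / 3 = 2.427989
T_{2}^{(2)} = (16·2.427989 − 2.443344) / 15 = 2.426965
(Column j=1 coincides with Simpson's rule on the same nodes.)

2.4270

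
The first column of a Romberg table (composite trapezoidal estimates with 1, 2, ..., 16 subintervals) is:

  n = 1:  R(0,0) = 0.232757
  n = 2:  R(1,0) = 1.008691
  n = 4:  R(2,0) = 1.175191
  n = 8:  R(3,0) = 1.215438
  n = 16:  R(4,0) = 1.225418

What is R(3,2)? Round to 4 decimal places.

1.2287

Richardson extrapolation on the trapezoidal column (denominator 4−1=3):
R(2,1) = 1.175191 + (1.175191 − 1.008691)/3 = 1.230691
R(3,1) = (4·1.215438 − 1.175191) / 3 = 1.228854
R(3,2) = (16·1.228854 − 1.230691) / 15 = 1.228732
(Column j=1 coincides with Simpson's rule on the same nodes.)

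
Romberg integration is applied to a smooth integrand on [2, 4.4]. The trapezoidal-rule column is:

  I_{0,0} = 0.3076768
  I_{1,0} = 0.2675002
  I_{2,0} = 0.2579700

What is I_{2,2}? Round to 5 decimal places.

Richardson extrapolation on the trapezoidal column (denominator 4−1=3):
I_{1,1} = (4·0.2675002 − 0.3076768) / 3 = 0.2541080
I_{2,1} = 0.2579700 + (0.2579700 − 0.2675002)/3 = 0.2547933
I_{2,2} = 0.2547933 + (0.2547933 − 0.2541080)/15 = 0.2548390

0.25484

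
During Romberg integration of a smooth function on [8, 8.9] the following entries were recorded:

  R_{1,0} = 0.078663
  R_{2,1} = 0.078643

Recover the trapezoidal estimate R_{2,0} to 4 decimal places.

From R_{2,1} = (4·R_{2,0} − R_{1,0})/3, solve for R_{2,0}:
4·R_{2,0} = 3·0.078643 + 0.078663 = 0.314592
R_{2,0} = 0.078648

0.0786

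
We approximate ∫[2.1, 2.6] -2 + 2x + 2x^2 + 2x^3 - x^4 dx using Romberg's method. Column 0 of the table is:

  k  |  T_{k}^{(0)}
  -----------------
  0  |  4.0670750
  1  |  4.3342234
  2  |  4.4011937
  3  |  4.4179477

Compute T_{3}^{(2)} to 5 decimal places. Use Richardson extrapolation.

Richardson extrapolation on the trapezoidal column (denominator 4−1=3):
T_{2}^{(1)} = (4·4.4011937 − 4.3342234) / 3 = 4.4235171
T_{3}^{(1)} = 4.4179477 + (4.4179477 − 4.4011937)/3 = 4.4235324
T_{3}^{(2)} = (16·4.4235324 − 4.4235171) / 15 = 4.4235334

4.42353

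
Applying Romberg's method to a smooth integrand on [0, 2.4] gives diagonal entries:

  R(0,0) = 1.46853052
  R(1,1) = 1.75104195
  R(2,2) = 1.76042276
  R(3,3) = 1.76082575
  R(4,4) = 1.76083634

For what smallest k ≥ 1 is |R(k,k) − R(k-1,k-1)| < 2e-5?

|R(1,1) − R(0,0)| = 0.28251143 ≥ 2e-5
|R(2,2) − R(1,1)| = 0.00938081 ≥ 2e-5
|R(3,3) − R(2,2)| = 0.00040299 ≥ 2e-5
|R(4,4) − R(3,3)| = 0.00001059 < 2e-5

k = 4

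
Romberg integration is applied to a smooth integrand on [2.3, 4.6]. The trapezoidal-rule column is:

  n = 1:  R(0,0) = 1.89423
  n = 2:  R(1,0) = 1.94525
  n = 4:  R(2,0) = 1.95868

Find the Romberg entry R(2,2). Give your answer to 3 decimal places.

R(1,1) = 1.94525 + (1.94525 − 1.89423)/3 = 1.96226
R(2,1) = 1.95868 + (1.95868 − 1.94525)/3 = 1.96316
R(2,2) = (16·1.96316 − 1.96226) / 15 = 1.96322
(Column j=1 coincides with Simpson's rule on the same nodes.)

1.963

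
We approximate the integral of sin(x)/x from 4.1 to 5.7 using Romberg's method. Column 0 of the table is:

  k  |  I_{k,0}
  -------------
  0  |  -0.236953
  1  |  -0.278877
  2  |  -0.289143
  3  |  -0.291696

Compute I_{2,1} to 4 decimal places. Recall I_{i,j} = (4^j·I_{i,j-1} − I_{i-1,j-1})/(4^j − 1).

Richardson extrapolation on the trapezoidal column (denominator 4−1=3):
I_{2,1} = (4·(-0.289143) − (-0.278877)) / 3 = -0.292565

-0.2926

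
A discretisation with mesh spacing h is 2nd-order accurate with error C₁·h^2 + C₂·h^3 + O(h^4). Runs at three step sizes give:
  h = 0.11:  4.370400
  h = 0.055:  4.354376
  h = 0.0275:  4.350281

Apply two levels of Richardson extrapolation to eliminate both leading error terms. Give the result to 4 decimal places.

First eliminate the h^2 term (factor 2^2 = 4):
  B₁ = (4·4.354376 − 4.370400)/3 = 4.349035
  B₂ = (4·4.350281 − 4.354376)/3 = 4.348916
Then eliminate the h^3 term (factor 2^3 = 8):
  (8·4.348916 − 4.349035)/7 = 4.348899

4.3489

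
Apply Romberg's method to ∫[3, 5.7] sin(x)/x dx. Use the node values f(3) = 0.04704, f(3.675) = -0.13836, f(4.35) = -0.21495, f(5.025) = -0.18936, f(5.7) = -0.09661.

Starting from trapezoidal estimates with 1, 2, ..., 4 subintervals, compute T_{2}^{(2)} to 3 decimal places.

-0.402

T_{0}^{(0)} (trapezoid, 1 panel, h=2.7000): -0.06692
T_{1}^{(0)} (trapezoid, 2 panels, h=1.3500): -0.32364
T_{2}^{(0)} (trapezoid, 4 panels, h=0.6750): -0.38303
T_{1}^{(1)} = -0.32364 + (-0.32364 − (-0.06692))/3 = -0.40921
T_{2}^{(1)} = -0.38303 + (-0.38303 − (-0.32364))/3 = -0.40283
T_{2}^{(2)} = -0.40283 + (-0.40283 − (-0.40921))/15 = -0.40240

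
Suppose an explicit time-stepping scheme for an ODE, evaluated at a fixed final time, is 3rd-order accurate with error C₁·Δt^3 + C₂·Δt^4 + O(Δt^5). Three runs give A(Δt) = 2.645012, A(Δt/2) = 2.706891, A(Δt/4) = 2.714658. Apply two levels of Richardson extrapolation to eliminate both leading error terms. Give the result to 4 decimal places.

First eliminate the Δt^3 term (factor 2^3 = 8):
  B₁ = (8·2.706891 − 2.645012)/7 = 2.715731
  B₂ = (8·2.714658 − 2.706891)/7 = 2.715768
Then eliminate the Δt^4 term (factor 2^4 = 16):
  (16·2.715768 − 2.715731)/15 = 2.715770

2.7158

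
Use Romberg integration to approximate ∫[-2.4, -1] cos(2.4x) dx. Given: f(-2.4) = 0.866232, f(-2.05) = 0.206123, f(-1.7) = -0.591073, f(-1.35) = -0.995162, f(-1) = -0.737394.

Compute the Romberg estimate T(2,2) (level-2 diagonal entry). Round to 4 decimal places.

-0.4891

T(0,0) (trapezoid, 1 panel, h=1.4000): 0.090187
T(1,0) (trapezoid, 2 panels, h=0.7000): -0.368658
T(2,0) (trapezoid, 4 panels, h=0.3500): -0.460493
T(1,1) = -0.368658 + (-0.368658 − 0.090187)/3 = -0.521606
T(2,1) = -0.460493 + (-0.460493 − (-0.368658))/3 = -0.491105
T(2,2) = -0.491105 + (-0.491105 − (-0.521606))/15 = -0.489072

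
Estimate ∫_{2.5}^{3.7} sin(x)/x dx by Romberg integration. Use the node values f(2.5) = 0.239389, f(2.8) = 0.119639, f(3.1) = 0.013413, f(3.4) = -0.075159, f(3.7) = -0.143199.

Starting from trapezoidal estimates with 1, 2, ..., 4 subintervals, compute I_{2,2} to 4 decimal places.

0.0301

I_{0,0} (trapezoid, 1 panel, h=1.2000): 0.057714
I_{1,0} (trapezoid, 2 panels, h=0.6000): 0.036905
I_{2,0} (trapezoid, 4 panels, h=0.3000): 0.031796
I_{1,1} = 0.036905 + (0.036905 − 0.057714)/3 = 0.029969
I_{2,1} = 0.031796 + (0.031796 − 0.036905)/3 = 0.030093
I_{2,2} = 0.030093 + (0.030093 − 0.029969)/15 = 0.030101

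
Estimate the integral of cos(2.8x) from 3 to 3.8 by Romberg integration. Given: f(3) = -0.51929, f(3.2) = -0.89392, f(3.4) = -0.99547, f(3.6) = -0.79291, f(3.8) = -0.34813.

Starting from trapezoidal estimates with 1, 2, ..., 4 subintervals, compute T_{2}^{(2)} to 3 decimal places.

T_{0}^{(0)} (trapezoid, 1 panel, h=0.8000): -0.34697
T_{1}^{(0)} (trapezoid, 2 panels, h=0.4000): -0.57167
T_{2}^{(0)} (trapezoid, 4 panels, h=0.2000): -0.62320
T_{1}^{(1)} = -0.57167 + (-0.57167 − (-0.34697))/3 = -0.64657
T_{2}^{(1)} = -0.62320 + (-0.62320 − (-0.57167))/3 = -0.64038
T_{2}^{(2)} = -0.64038 + (-0.64038 − (-0.64657))/15 = -0.63997

-0.640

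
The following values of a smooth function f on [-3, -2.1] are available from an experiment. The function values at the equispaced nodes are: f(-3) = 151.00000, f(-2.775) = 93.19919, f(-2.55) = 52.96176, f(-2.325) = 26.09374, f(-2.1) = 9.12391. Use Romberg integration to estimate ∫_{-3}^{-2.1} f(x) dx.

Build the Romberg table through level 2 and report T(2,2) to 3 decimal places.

55.738

T(0,0) (trapezoid, 1 panel, h=0.9000): 72.05576
T(1,0) (trapezoid, 2 panels, h=0.4500): 59.86067
T(2,0) (trapezoid, 4 panels, h=0.2250): 56.77125
T(1,1) = 59.86067 + (59.86067 − 72.05576)/3 = 55.79564
T(2,1) = 56.77125 + (56.77125 − 59.86067)/3 = 55.74144
T(2,2) = 55.74144 + (55.74144 − 55.79564)/15 = 55.73783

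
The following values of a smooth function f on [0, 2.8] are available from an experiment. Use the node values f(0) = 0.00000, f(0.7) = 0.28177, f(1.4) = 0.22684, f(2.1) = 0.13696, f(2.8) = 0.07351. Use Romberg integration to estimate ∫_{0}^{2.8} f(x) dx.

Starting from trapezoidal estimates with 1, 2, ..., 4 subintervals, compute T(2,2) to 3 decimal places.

T(0,0) (trapezoid, 1 panel, h=2.8000): 0.10291
T(1,0) (trapezoid, 2 panels, h=1.4000): 0.36903
T(2,0) (trapezoid, 4 panels, h=0.7000): 0.47763
T(1,1) = 0.36903 + (0.36903 − 0.10291)/3 = 0.45774
T(2,1) = 0.47763 + (0.47763 − 0.36903)/3 = 0.51383
T(2,2) = 0.51383 + (0.51383 − 0.45774)/15 = 0.51757

0.518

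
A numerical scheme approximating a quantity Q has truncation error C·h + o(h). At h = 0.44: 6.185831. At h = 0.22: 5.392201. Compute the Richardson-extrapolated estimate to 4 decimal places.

4.5986

The leading error scales as h; refining by a factor of 2 reduces it by 2^1 = 2.
Extrapolated value = (2·A(h/2) − A(h)) / (2 − 1)
= (2·5.392201 − 6.185831) / 1
= 4.598571 / 1 = 4.598571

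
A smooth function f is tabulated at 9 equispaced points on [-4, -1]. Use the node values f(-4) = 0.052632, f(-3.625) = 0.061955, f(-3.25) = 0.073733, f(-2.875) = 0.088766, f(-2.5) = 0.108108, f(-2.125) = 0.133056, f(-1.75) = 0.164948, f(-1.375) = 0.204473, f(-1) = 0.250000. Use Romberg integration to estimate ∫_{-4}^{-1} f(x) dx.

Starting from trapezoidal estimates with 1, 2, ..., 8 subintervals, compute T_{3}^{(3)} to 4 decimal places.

T_{0}^{(0)} (trapezoid, 1 panel, h=3.0000): 0.453948
T_{1}^{(0)} (trapezoid, 2 panels, h=1.5000): 0.389136
T_{2}^{(0)} (trapezoid, 4 panels, h=0.7500): 0.373579
T_{3}^{(0)} (trapezoid, 8 panels, h=0.3750): 0.369883
T_{1}^{(1)} = 0.389136 + (0.389136 − 0.453948)/3 = 0.367532
T_{2}^{(1)} = 0.373579 + (0.373579 − 0.389136)/3 = 0.368393
T_{3}^{(1)} = 0.369883 + (0.369883 − 0.373579)/3 = 0.368651
T_{2}^{(2)} = 0.368393 + (0.368393 − 0.367532)/15 = 0.368450
T_{3}^{(2)} = 0.368651 + (0.368651 − 0.368393)/15 = 0.368668
T_{3}^{(3)} = 0.368668 + (0.368668 − 0.368450)/63 = 0.368671

0.3687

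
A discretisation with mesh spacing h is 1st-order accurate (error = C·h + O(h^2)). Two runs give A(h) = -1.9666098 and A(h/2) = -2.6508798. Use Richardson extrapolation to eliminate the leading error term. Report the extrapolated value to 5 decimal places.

Extrapolated value = (2·A(h/2) − A(h)) / (2 − 1)
= (2·(-2.6508798) − (-1.9666098)) / 1
= -3.3351498 / 1 = -3.3351498

-3.33515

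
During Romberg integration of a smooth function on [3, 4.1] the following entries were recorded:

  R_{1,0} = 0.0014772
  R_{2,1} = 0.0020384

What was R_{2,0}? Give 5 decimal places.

0.00190

From R_{2,1} = (4·R_{2,0} − R_{1,0})/3, solve for R_{2,0}:
4·R_{2,0} = 3·0.0020384 + 0.0014772 = 0.0075924
R_{2,0} = 0.0018981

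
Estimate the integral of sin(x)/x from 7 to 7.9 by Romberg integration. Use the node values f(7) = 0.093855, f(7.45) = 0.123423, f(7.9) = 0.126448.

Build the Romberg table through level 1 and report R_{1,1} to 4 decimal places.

0.1071

R_{0,0} (trapezoid, 1 panel, h=0.9000): 0.099136
R_{1,0} (trapezoid, 2 panels, h=0.4500): 0.105109
R_{1,1} = 0.105109 + (0.105109 − 0.099136)/3 = 0.107100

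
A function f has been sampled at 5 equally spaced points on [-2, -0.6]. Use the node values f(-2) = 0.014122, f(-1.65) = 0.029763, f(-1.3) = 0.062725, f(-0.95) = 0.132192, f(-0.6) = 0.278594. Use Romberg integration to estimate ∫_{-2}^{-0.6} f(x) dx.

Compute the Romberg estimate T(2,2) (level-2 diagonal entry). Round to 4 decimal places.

0.1242

T(0,0) (trapezoid, 1 panel, h=1.4000): 0.204901
T(1,0) (trapezoid, 2 panels, h=0.7000): 0.146358
T(2,0) (trapezoid, 4 panels, h=0.3500): 0.129863
T(1,1) = 0.146358 + (0.146358 − 0.204901)/3 = 0.126844
T(2,1) = 0.129863 + (0.129863 − 0.146358)/3 = 0.124365
T(2,2) = 0.124365 + (0.124365 − 0.126844)/15 = 0.124200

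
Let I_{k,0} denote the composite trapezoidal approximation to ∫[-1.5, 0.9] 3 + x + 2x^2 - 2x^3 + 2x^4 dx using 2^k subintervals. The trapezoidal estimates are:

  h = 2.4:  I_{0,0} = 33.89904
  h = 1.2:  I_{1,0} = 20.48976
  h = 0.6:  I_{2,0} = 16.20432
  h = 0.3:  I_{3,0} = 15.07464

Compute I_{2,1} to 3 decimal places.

Richardson extrapolation on the trapezoidal column (denominator 4−1=3):
I_{2,1} = 16.20432 + (16.20432 − 20.48976)/3 = 14.77584
(Column j=1 coincides with Simpson's rule on the same nodes.)

14.776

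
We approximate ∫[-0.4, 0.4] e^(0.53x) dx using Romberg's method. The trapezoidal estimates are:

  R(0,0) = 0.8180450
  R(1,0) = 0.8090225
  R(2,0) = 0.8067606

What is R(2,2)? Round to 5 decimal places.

Richardson extrapolation on the trapezoidal column (denominator 4−1=3):
R(1,1) = 0.8090225 + (0.8090225 − 0.8180450)/3 = 0.8060150
R(2,1) = 0.8067606 + (0.8067606 − 0.8090225)/3 = 0.8060066
R(2,2) = 0.8060066 + (0.8060066 − 0.8060150)/15 = 0.8060060

0.80601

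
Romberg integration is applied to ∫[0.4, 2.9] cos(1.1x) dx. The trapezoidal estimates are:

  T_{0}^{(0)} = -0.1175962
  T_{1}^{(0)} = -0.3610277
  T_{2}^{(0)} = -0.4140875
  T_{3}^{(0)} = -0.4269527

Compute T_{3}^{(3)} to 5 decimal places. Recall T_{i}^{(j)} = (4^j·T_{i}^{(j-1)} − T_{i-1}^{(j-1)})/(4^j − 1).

-0.43121

T_{1}^{(1)} = (4·(-0.3610277) − (-0.1175962)) / 3 = -0.4421715
T_{2}^{(1)} = -0.4140875 + (-0.4140875 − (-0.3610277))/3 = -0.4317741
T_{3}^{(1)} = (4·(-0.4269527) − (-0.4140875)) / 3 = -0.4312411
T_{2}^{(2)} = -0.4317741 + (-0.4317741 − (-0.4421715))/15 = -0.4310809
T_{3}^{(2)} = (16·(-0.4312411) − (-0.4317741)) / 15 = -0.4312056
T_{3}^{(3)} = -0.4312056 + (-0.4312056 − (-0.4310809))/63 = -0.4312076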